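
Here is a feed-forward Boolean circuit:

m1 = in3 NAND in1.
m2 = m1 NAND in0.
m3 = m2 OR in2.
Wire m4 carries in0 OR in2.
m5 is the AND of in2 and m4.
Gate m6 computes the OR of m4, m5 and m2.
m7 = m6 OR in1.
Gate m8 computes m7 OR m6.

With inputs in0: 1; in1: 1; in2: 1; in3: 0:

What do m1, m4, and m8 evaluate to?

m1 = 1, m4 = 1, m8 = 1

m1 = in3 NAND in1 = 0 NAND 1 = 1
m2 = m1 NAND in0 = 1 NAND 1 = 0
m4 = in0 OR in2 = 1 OR 1 = 1
m5 = in2 AND m4 = 1 AND 1 = 1
m6 = m4 OR m5 OR m2 = 1 OR 1 OR 0 = 1
m7 = m6 OR in1 = 1 OR 1 = 1
m8 = m7 OR m6 = 1 OR 1 = 1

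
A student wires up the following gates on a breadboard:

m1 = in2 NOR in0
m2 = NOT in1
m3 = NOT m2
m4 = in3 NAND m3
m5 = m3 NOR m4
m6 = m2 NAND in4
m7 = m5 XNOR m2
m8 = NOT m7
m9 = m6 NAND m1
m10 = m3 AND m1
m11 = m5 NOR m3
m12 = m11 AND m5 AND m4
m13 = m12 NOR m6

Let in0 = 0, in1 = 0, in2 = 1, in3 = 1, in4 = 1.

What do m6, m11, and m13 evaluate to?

m2 = NOT in1 = NOT 0 = 1
m3 = NOT m2 = NOT 1 = 0
m4 = in3 NAND m3 = 1 NAND 0 = 1
m5 = m3 NOR m4 = 0 NOR 1 = 0
m6 = m2 NAND in4 = 1 NAND 1 = 0
m11 = m5 NOR m3 = 0 NOR 0 = 1
m12 = m11 AND m5 AND m4 = 1 AND 0 AND 1 = 0
m13 = m12 NOR m6 = 0 NOR 0 = 1

m6 = 0, m11 = 1, m13 = 1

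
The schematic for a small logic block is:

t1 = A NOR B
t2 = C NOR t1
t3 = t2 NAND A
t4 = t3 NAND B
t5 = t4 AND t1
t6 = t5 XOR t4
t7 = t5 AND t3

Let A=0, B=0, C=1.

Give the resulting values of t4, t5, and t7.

t4 = 1, t5 = 1, t7 = 1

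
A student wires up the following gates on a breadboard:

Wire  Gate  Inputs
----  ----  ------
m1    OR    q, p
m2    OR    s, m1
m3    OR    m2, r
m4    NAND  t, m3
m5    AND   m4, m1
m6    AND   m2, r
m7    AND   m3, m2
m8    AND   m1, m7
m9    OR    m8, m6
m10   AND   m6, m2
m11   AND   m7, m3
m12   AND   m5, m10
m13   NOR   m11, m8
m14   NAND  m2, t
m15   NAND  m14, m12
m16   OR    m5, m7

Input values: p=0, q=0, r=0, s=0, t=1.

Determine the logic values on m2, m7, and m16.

m2 = 0  m7 = 0  m16 = 0

m1 = q OR p = 0 OR 0 = 0
m2 = s OR m1 = 0 OR 0 = 0
m3 = m2 OR r = 0 OR 0 = 0
m4 = t NAND m3 = 1 NAND 0 = 1
m5 = m4 AND m1 = 1 AND 0 = 0
m7 = m3 AND m2 = 0 AND 0 = 0
m16 = m5 OR m7 = 0 OR 0 = 0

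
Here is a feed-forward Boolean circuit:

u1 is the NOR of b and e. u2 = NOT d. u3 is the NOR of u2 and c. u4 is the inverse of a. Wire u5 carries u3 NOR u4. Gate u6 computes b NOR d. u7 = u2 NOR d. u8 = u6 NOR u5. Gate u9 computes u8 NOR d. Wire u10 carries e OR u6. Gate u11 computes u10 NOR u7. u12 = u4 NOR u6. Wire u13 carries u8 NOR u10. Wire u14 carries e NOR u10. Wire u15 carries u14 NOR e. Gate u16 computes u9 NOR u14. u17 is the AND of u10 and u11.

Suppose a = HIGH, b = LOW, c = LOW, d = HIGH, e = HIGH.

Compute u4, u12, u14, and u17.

u4 = LOW; u12 = HIGH; u14 = LOW; u17 = LOW

u2 = NOT d = NOT HIGH = LOW
u4 = NOT a = NOT HIGH = LOW
u6 = b NOR d = LOW NOR HIGH = LOW
u7 = u2 NOR d = LOW NOR HIGH = LOW
u10 = e OR u6 = HIGH OR LOW = HIGH
u11 = u10 NOR u7 = HIGH NOR LOW = LOW
u12 = u4 NOR u6 = LOW NOR LOW = HIGH
u14 = e NOR u10 = HIGH NOR HIGH = LOW
u17 = u10 AND u11 = HIGH AND LOW = LOW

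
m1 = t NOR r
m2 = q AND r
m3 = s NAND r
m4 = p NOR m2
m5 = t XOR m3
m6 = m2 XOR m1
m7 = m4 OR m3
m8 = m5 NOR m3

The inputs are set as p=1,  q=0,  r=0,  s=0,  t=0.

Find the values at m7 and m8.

m2 = q AND r = 0 AND 0 = 0
m3 = s NAND r = 0 NAND 0 = 1
m4 = p NOR m2 = 1 NOR 0 = 0
m5 = t XOR m3 = 0 XOR 1 = 1
m7 = m4 OR m3 = 0 OR 1 = 1
m8 = m5 NOR m3 = 1 NOR 1 = 0

m7 = 1; m8 = 0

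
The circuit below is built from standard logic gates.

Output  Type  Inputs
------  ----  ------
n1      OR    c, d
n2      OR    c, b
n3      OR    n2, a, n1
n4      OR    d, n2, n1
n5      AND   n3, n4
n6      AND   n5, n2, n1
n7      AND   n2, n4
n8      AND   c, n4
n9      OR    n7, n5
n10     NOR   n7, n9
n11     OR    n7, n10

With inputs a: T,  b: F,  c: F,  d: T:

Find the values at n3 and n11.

n3 = T, n11 = F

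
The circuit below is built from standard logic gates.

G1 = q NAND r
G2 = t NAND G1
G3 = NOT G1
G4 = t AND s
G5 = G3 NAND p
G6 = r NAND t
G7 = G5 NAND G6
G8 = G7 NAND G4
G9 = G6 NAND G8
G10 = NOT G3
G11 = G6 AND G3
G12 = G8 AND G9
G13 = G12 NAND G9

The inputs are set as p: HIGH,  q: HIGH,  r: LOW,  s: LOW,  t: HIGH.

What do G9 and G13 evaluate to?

G9 = LOW, G13 = HIGH

G1 = q NAND r = HIGH NAND LOW = HIGH
G3 = NOT G1 = NOT HIGH = LOW
G4 = t AND s = HIGH AND LOW = LOW
G5 = G3 NAND p = LOW NAND HIGH = HIGH
G6 = r NAND t = LOW NAND HIGH = HIGH
G7 = G5 NAND G6 = HIGH NAND HIGH = LOW
G8 = G7 NAND G4 = LOW NAND LOW = HIGH
G9 = G6 NAND G8 = HIGH NAND HIGH = LOW
G12 = G8 AND G9 = HIGH AND LOW = LOW
G13 = G12 NAND G9 = LOW NAND LOW = HIGH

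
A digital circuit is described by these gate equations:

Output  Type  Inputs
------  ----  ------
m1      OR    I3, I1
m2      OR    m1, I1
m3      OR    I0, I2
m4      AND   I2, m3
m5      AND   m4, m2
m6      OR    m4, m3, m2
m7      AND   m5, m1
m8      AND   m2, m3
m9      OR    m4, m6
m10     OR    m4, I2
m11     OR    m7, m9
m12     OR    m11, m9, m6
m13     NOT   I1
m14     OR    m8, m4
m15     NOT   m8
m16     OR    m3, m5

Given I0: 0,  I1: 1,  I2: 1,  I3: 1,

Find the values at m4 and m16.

m1 = I3 OR I1 = 1 OR 1 = 1
m2 = m1 OR I1 = 1 OR 1 = 1
m3 = I0 OR I2 = 0 OR 1 = 1
m4 = I2 AND m3 = 1 AND 1 = 1
m5 = m4 AND m2 = 1 AND 1 = 1
m16 = m3 OR m5 = 1 OR 1 = 1

m4 = 1  m16 = 1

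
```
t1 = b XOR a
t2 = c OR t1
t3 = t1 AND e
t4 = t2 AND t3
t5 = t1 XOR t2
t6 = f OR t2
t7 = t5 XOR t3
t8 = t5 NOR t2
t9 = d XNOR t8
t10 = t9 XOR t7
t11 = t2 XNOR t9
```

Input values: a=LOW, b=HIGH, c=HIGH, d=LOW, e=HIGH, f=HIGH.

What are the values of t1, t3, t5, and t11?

t1 = b XOR a = HIGH XOR LOW = HIGH
t2 = c OR t1 = HIGH OR HIGH = HIGH
t3 = t1 AND e = HIGH AND HIGH = HIGH
t5 = t1 XOR t2 = HIGH XOR HIGH = LOW
t8 = t5 NOR t2 = LOW NOR HIGH = LOW
t9 = d XNOR t8 = LOW XNOR LOW = HIGH
t11 = t2 XNOR t9 = HIGH XNOR HIGH = HIGH

t1 = HIGH, t3 = HIGH, t5 = LOW, t11 = HIGH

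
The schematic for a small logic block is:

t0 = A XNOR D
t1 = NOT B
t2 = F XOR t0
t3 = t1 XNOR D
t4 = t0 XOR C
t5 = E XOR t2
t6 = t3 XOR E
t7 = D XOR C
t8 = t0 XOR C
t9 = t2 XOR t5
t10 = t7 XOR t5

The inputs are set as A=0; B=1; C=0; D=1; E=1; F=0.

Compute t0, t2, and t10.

t0 = 0, t2 = 0, t10 = 0

t0 = A XNOR D = 0 XNOR 1 = 0
t2 = F XOR t0 = 0 XOR 0 = 0
t5 = E XOR t2 = 1 XOR 0 = 1
t7 = D XOR C = 1 XOR 0 = 1
t10 = t7 XOR t5 = 1 XOR 1 = 0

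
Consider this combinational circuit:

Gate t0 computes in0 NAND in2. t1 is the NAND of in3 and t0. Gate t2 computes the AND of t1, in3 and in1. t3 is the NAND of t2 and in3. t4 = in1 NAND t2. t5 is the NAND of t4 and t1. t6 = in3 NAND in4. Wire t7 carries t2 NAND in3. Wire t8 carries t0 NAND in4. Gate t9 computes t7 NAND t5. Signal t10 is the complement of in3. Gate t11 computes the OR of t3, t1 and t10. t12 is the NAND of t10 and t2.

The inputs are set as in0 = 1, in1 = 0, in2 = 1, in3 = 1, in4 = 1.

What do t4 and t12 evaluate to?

t0 = in0 NAND in2 = 1 NAND 1 = 0
t1 = in3 NAND t0 = 1 NAND 0 = 1
t2 = t1 AND in3 AND in1 = 1 AND 1 AND 0 = 0
t4 = in1 NAND t2 = 0 NAND 0 = 1
t10 = NOT in3 = NOT 1 = 0
t12 = t10 NAND t2 = 0 NAND 0 = 1

t4 = 1, t12 = 1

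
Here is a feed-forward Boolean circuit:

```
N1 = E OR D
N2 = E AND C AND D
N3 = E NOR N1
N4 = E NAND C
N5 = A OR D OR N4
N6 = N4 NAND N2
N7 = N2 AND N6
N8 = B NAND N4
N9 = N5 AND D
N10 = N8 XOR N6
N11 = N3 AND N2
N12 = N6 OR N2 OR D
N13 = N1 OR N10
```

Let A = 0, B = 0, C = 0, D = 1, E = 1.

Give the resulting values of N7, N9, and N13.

N7 = 0, N9 = 1, N13 = 1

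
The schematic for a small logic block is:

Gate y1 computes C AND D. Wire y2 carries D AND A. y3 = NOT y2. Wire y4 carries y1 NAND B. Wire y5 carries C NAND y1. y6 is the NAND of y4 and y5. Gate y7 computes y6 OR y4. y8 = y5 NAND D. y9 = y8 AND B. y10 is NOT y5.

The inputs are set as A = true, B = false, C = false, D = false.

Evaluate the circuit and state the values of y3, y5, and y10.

y1 = C AND D = false AND false = false
y2 = D AND A = false AND true = false
y3 = NOT y2 = NOT false = true
y5 = C NAND y1 = false NAND false = true
y10 = NOT y5 = NOT true = false

y3 = true  y5 = true  y10 = false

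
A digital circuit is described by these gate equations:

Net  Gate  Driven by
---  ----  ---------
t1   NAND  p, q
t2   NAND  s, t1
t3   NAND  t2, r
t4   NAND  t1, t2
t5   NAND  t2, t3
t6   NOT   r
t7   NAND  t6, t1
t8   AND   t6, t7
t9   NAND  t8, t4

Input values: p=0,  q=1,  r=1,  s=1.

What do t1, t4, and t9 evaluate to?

t1 = 1; t4 = 1; t9 = 1

t1 = p NAND q = 0 NAND 1 = 1
t2 = s NAND t1 = 1 NAND 1 = 0
t4 = t1 NAND t2 = 1 NAND 0 = 1
t6 = NOT r = NOT 1 = 0
t7 = t6 NAND t1 = 0 NAND 1 = 1
t8 = t6 AND t7 = 0 AND 1 = 0
t9 = t8 NAND t4 = 0 NAND 1 = 1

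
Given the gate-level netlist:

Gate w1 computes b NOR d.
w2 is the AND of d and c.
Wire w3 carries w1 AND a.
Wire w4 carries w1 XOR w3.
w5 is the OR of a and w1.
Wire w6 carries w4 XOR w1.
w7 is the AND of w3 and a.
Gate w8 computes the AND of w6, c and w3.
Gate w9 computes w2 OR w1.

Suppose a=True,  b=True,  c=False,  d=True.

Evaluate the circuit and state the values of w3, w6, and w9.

w1 = b NOR d = True NOR True = False
w2 = d AND c = True AND False = False
w3 = w1 AND a = False AND True = False
w4 = w1 XOR w3 = False XOR False = False
w6 = w4 XOR w1 = False XOR False = False
w9 = w2 OR w1 = False OR False = False

w3 = False, w6 = False, w9 = False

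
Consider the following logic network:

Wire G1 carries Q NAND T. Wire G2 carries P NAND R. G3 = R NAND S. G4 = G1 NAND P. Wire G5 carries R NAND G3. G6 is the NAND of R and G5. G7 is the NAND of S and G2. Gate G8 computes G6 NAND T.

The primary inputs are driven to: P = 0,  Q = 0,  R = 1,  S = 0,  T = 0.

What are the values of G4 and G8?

G4 = 1  G8 = 1

G1 = Q NAND T = 0 NAND 0 = 1
G3 = R NAND S = 1 NAND 0 = 1
G4 = G1 NAND P = 1 NAND 0 = 1
G5 = R NAND G3 = 1 NAND 1 = 0
G6 = R NAND G5 = 1 NAND 0 = 1
G8 = G6 NAND T = 1 NAND 0 = 1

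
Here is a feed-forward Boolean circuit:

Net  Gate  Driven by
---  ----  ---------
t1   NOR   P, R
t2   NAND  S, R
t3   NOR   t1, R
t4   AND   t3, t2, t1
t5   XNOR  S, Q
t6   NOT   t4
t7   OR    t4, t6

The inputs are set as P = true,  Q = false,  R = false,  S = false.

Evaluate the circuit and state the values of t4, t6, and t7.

t4 = false, t6 = true, t7 = true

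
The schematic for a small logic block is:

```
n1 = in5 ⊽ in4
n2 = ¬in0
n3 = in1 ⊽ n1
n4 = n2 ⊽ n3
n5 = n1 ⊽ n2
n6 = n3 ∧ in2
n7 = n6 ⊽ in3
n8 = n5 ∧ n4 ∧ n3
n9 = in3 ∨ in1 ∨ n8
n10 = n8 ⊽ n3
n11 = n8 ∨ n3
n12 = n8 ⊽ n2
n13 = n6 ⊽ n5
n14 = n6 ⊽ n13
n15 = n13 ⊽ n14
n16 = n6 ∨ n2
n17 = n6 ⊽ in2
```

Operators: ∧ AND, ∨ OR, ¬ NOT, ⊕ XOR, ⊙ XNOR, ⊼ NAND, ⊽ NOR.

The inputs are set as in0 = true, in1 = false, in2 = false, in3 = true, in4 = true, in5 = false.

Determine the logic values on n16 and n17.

n16 = false; n17 = true

n1 = in5 NOR in4 = false NOR true = false
n2 = NOT in0 = NOT true = false
n3 = in1 NOR n1 = false NOR false = true
n6 = n3 AND in2 = true AND false = false
n16 = n6 OR n2 = false OR false = false
n17 = n6 NOR in2 = false NOR false = true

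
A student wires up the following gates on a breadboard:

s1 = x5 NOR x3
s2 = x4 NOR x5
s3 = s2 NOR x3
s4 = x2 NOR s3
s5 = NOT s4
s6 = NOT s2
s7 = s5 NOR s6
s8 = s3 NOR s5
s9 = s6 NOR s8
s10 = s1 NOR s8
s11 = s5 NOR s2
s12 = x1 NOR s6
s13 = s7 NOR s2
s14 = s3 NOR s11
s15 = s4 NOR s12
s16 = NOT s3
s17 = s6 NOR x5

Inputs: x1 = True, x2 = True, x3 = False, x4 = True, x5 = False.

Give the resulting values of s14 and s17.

s14 = False; s17 = False

s2 = x4 NOR x5 = True NOR False = False
s3 = s2 NOR x3 = False NOR False = True
s4 = x2 NOR s3 = True NOR True = False
s5 = NOT s4 = NOT False = True
s6 = NOT s2 = NOT False = True
s11 = s5 NOR s2 = True NOR False = False
s14 = s3 NOR s11 = True NOR False = False
s17 = s6 NOR x5 = True NOR False = False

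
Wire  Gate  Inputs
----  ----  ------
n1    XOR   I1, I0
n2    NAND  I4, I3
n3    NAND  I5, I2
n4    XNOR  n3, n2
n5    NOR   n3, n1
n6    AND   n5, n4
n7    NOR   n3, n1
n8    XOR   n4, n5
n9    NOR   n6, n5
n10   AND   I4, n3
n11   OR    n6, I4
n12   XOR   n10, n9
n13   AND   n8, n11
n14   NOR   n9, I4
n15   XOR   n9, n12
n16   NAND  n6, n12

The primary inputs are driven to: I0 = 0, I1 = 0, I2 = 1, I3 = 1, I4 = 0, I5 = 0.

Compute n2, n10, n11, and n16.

n2 = 1, n10 = 0, n11 = 0, n16 = 1

n1 = I1 XOR I0 = 0 XOR 0 = 0
n2 = I4 NAND I3 = 0 NAND 1 = 1
n3 = I5 NAND I2 = 0 NAND 1 = 1
n4 = n3 XNOR n2 = 1 XNOR 1 = 1
n5 = n3 NOR n1 = 1 NOR 0 = 0
n6 = n5 AND n4 = 0 AND 1 = 0
n9 = n6 NOR n5 = 0 NOR 0 = 1
n10 = I4 AND n3 = 0 AND 1 = 0
n11 = n6 OR I4 = 0 OR 0 = 0
n12 = n10 XOR n9 = 0 XOR 1 = 1
n16 = n6 NAND n12 = 0 NAND 1 = 1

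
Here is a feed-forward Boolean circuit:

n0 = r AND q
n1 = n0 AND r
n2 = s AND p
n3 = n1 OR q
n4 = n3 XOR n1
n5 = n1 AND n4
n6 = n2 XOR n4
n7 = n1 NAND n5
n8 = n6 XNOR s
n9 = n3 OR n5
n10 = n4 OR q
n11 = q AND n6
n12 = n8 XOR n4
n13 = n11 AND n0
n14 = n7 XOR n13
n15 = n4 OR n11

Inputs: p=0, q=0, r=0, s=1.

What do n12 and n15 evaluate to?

n12 = 0, n15 = 0

n0 = r AND q = 0 AND 0 = 0
n1 = n0 AND r = 0 AND 0 = 0
n2 = s AND p = 1 AND 0 = 0
n3 = n1 OR q = 0 OR 0 = 0
n4 = n3 XOR n1 = 0 XOR 0 = 0
n6 = n2 XOR n4 = 0 XOR 0 = 0
n8 = n6 XNOR s = 0 XNOR 1 = 0
n11 = q AND n6 = 0 AND 0 = 0
n12 = n8 XOR n4 = 0 XOR 0 = 0
n15 = n4 OR n11 = 0 OR 0 = 0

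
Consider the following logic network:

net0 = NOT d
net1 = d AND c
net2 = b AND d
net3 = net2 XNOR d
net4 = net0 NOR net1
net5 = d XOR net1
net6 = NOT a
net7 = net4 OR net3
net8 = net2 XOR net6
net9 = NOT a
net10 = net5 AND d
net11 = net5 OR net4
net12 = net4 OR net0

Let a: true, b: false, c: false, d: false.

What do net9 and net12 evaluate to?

net9 = false, net12 = true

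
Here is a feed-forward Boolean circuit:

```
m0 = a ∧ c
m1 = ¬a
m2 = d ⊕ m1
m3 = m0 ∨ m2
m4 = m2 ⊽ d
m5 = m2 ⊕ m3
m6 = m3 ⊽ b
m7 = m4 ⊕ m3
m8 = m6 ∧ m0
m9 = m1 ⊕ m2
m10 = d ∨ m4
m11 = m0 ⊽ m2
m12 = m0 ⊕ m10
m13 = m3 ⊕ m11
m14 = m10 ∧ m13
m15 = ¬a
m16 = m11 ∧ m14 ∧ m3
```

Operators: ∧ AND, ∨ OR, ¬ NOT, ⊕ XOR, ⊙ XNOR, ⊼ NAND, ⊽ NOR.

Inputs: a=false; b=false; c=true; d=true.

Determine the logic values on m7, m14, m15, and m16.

m7 = false  m14 = true  m15 = true  m16 = false

m0 = a AND c = false AND true = false
m1 = NOT a = NOT false = true
m2 = d XOR m1 = true XOR true = false
m3 = m0 OR m2 = false OR false = false
m4 = m2 NOR d = false NOR true = false
m7 = m4 XOR m3 = false XOR false = false
m10 = d OR m4 = true OR false = true
m11 = m0 NOR m2 = false NOR false = true
m13 = m3 XOR m11 = false XOR true = true
m14 = m10 AND m13 = true AND true = true
m15 = NOT a = NOT false = true
m16 = m11 AND m14 AND m3 = true AND true AND false = false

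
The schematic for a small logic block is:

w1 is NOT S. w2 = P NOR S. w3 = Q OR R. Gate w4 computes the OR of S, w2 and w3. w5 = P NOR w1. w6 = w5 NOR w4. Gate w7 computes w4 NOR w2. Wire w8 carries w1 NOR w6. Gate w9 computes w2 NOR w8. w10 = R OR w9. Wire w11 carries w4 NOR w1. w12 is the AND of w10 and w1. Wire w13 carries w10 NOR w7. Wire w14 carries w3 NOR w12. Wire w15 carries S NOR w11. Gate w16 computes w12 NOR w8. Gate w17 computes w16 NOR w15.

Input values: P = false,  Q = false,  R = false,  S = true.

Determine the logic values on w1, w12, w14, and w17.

w1 = false; w12 = false; w14 = true; w17 = true

w1 = NOT S = NOT true = false
w2 = P NOR S = false NOR true = false
w3 = Q OR R = false OR false = false
w4 = S OR w2 OR w3 = true OR false OR false = true
w5 = P NOR w1 = false NOR false = true
w6 = w5 NOR w4 = true NOR true = false
w8 = w1 NOR w6 = false NOR false = true
w9 = w2 NOR w8 = false NOR true = false
w10 = R OR w9 = false OR false = false
w11 = w4 NOR w1 = true NOR false = false
w12 = w10 AND w1 = false AND false = false
w14 = w3 NOR w12 = false NOR false = true
w15 = S NOR w11 = true NOR false = false
w16 = w12 NOR w8 = false NOR true = false
w17 = w16 NOR w15 = false NOR false = true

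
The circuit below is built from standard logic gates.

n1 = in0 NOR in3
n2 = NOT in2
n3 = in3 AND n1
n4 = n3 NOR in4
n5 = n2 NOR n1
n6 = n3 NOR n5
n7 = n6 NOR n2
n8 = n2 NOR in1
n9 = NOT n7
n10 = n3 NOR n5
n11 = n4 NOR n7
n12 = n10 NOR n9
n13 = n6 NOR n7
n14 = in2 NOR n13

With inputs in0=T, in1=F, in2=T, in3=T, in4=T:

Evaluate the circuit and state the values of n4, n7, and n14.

n1 = in0 NOR in3 = T NOR T = F
n2 = NOT in2 = NOT T = F
n3 = in3 AND n1 = T AND F = F
n4 = n3 NOR in4 = F NOR T = F
n5 = n2 NOR n1 = F NOR F = T
n6 = n3 NOR n5 = F NOR T = F
n7 = n6 NOR n2 = F NOR F = T
n13 = n6 NOR n7 = F NOR T = F
n14 = in2 NOR n13 = T NOR F = F

n4 = F; n7 = T; n14 = F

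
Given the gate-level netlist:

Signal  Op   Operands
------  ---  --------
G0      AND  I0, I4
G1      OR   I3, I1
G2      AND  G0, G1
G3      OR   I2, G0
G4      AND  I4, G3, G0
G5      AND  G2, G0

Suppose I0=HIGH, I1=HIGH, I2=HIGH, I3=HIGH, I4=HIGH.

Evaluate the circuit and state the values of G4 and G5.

G0 = I0 AND I4 = HIGH AND HIGH = HIGH
G1 = I3 OR I1 = HIGH OR HIGH = HIGH
G2 = G0 AND G1 = HIGH AND HIGH = HIGH
G3 = I2 OR G0 = HIGH OR HIGH = HIGH
G4 = I4 AND G3 AND G0 = HIGH AND HIGH AND HIGH = HIGH
G5 = G2 AND G0 = HIGH AND HIGH = HIGH

G4 = HIGH; G5 = HIGH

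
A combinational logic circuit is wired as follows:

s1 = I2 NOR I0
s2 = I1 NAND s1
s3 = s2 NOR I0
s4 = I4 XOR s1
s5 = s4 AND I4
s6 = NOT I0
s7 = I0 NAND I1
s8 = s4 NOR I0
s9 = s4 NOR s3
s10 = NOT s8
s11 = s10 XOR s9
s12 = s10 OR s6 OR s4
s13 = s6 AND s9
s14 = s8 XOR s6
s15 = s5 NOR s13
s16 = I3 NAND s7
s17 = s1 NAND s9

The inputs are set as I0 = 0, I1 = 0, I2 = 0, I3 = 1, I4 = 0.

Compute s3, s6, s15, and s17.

s3 = 0, s6 = 1, s15 = 1, s17 = 1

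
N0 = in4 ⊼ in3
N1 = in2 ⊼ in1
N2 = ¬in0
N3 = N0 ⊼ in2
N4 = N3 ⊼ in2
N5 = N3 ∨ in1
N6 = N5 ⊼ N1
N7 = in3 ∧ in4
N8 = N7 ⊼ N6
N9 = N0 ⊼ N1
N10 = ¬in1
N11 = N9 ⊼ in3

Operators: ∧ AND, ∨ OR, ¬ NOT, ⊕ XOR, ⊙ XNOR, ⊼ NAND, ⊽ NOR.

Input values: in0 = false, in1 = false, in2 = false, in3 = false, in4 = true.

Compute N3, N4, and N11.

N3 = true, N4 = true, N11 = true

N0 = in4 NAND in3 = true NAND false = true
N1 = in2 NAND in1 = false NAND false = true
N3 = N0 NAND in2 = true NAND false = true
N4 = N3 NAND in2 = true NAND false = true
N9 = N0 NAND N1 = true NAND true = false
N11 = N9 NAND in3 = false NAND false = true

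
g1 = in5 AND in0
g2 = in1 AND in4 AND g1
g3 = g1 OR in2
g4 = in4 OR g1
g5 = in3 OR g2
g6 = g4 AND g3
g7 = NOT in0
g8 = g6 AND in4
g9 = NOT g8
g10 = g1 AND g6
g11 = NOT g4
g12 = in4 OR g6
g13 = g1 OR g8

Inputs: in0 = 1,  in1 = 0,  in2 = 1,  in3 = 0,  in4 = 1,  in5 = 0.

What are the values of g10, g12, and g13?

g10 = 0; g12 = 1; g13 = 1

g1 = in5 AND in0 = 0 AND 1 = 0
g3 = g1 OR in2 = 0 OR 1 = 1
g4 = in4 OR g1 = 1 OR 0 = 1
g6 = g4 AND g3 = 1 AND 1 = 1
g8 = g6 AND in4 = 1 AND 1 = 1
g10 = g1 AND g6 = 0 AND 1 = 0
g12 = in4 OR g6 = 1 OR 1 = 1
g13 = g1 OR g8 = 0 OR 1 = 1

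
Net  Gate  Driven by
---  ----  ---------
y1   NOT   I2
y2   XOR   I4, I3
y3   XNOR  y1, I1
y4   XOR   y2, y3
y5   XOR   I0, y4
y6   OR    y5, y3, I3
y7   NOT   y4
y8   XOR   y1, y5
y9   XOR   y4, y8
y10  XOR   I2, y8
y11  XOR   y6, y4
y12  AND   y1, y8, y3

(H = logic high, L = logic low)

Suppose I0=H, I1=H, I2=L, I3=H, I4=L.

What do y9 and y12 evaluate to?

y9 = L, y12 = L

y1 = NOT I2 = NOT L = H
y2 = I4 XOR I3 = L XOR H = H
y3 = y1 XNOR I1 = H XNOR H = H
y4 = y2 XOR y3 = H XOR H = L
y5 = I0 XOR y4 = H XOR L = H
y8 = y1 XOR y5 = H XOR H = L
y9 = y4 XOR y8 = L XOR L = L
y12 = y1 AND y8 AND y3 = H AND L AND H = L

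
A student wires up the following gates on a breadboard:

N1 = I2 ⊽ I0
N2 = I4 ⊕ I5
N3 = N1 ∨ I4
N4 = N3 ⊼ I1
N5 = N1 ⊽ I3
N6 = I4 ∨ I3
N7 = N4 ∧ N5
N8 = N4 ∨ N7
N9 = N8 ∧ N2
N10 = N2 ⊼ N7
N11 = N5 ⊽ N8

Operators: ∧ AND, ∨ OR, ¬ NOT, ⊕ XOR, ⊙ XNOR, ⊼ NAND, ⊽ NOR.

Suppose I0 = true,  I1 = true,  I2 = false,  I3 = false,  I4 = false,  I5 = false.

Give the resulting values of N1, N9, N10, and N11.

N1 = I2 NOR I0 = false NOR true = false
N2 = I4 XOR I5 = false XOR false = false
N3 = N1 OR I4 = false OR false = false
N4 = N3 NAND I1 = false NAND true = true
N5 = N1 NOR I3 = false NOR false = true
N7 = N4 AND N5 = true AND true = true
N8 = N4 OR N7 = true OR true = true
N9 = N8 AND N2 = true AND false = false
N10 = N2 NAND N7 = false NAND true = true
N11 = N5 NOR N8 = true NOR true = false

N1 = false, N9 = false, N10 = true, N11 = false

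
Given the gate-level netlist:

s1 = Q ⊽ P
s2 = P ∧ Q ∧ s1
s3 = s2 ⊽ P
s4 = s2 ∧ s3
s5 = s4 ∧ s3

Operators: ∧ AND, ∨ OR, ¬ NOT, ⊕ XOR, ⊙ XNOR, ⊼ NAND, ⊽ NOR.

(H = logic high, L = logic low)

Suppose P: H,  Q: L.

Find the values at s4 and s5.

s4 = L; s5 = L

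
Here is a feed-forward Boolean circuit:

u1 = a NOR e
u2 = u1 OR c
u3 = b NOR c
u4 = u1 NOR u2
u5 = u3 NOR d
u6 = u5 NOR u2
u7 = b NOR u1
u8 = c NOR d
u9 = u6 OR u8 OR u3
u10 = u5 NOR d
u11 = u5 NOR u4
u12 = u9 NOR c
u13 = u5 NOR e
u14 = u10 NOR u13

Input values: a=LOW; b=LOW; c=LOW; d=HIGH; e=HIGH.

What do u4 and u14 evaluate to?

u1 = a NOR e = LOW NOR HIGH = LOW
u2 = u1 OR c = LOW OR LOW = LOW
u3 = b NOR c = LOW NOR LOW = HIGH
u4 = u1 NOR u2 = LOW NOR LOW = HIGH
u5 = u3 NOR d = HIGH NOR HIGH = LOW
u10 = u5 NOR d = LOW NOR HIGH = LOW
u13 = u5 NOR e = LOW NOR HIGH = LOW
u14 = u10 NOR u13 = LOW NOR LOW = HIGH

u4 = HIGH; u14 = HIGH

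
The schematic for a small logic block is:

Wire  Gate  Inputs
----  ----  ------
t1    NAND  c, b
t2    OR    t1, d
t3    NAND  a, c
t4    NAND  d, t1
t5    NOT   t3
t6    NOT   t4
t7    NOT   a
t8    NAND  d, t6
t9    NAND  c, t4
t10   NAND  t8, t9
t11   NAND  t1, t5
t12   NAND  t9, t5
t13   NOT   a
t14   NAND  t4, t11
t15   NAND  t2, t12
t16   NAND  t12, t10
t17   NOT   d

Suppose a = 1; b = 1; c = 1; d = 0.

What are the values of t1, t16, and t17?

t1 = c NAND b = 1 NAND 1 = 0
t3 = a NAND c = 1 NAND 1 = 0
t4 = d NAND t1 = 0 NAND 0 = 1
t5 = NOT t3 = NOT 0 = 1
t6 = NOT t4 = NOT 1 = 0
t8 = d NAND t6 = 0 NAND 0 = 1
t9 = c NAND t4 = 1 NAND 1 = 0
t10 = t8 NAND t9 = 1 NAND 0 = 1
t12 = t9 NAND t5 = 0 NAND 1 = 1
t16 = t12 NAND t10 = 1 NAND 1 = 0
t17 = NOT d = NOT 0 = 1

t1 = 0  t16 = 0  t17 = 1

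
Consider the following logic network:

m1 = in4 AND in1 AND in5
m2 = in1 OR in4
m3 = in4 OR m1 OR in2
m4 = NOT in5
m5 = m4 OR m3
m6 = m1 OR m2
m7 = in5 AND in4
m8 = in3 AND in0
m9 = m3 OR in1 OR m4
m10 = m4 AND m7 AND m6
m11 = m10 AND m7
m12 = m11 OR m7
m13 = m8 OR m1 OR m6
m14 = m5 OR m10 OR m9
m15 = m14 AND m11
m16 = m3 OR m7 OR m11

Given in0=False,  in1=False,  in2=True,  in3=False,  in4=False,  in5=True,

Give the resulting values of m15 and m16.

m1 = in4 AND in1 AND in5 = False AND False AND True = False
m2 = in1 OR in4 = False OR False = False
m3 = in4 OR m1 OR in2 = False OR False OR True = True
m4 = NOT in5 = NOT True = False
m5 = m4 OR m3 = False OR True = True
m6 = m1 OR m2 = False OR False = False
m7 = in5 AND in4 = True AND False = False
m9 = m3 OR in1 OR m4 = True OR False OR False = True
m10 = m4 AND m7 AND m6 = False AND False AND False = False
m11 = m10 AND m7 = False AND False = False
m14 = m5 OR m10 OR m9 = True OR False OR True = True
m15 = m14 AND m11 = True AND False = False
m16 = m3 OR m7 OR m11 = True OR False OR False = True

m15 = False; m16 = True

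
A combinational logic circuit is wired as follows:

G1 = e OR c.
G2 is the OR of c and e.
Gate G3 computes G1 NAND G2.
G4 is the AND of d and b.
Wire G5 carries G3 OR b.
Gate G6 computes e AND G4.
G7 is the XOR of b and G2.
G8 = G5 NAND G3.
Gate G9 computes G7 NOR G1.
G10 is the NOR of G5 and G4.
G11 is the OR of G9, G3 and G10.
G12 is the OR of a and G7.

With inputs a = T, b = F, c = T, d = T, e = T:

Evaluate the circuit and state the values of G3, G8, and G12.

G1 = e OR c = T OR T = T
G2 = c OR e = T OR T = T
G3 = G1 NAND G2 = T NAND T = F
G5 = G3 OR b = F OR F = F
G7 = b XOR G2 = F XOR T = T
G8 = G5 NAND G3 = F NAND F = T
G12 = a OR G7 = T OR T = T

G3 = F, G8 = T, G12 = T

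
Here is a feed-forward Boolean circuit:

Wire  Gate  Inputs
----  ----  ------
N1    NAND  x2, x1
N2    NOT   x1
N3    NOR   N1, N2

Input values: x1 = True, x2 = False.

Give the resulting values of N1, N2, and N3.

N1 = x2 NAND x1 = False NAND True = True
N2 = NOT x1 = NOT True = False
N3 = N1 NOR N2 = True NOR False = False

N1 = True; N2 = False; N3 = False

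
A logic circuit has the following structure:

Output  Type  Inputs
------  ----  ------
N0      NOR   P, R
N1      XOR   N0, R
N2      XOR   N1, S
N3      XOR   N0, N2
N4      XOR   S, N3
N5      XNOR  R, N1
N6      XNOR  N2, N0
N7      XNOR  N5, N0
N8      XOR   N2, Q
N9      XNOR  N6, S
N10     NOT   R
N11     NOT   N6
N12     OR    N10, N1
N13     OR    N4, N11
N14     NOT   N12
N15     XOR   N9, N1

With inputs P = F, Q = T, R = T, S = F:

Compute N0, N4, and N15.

N0 = P NOR R = F NOR T = F
N1 = N0 XOR R = F XOR T = T
N2 = N1 XOR S = T XOR F = T
N3 = N0 XOR N2 = F XOR T = T
N4 = S XOR N3 = F XOR T = T
N6 = N2 XNOR N0 = T XNOR F = F
N9 = N6 XNOR S = F XNOR F = T
N15 = N9 XOR N1 = T XOR T = F

N0 = F, N4 = T, N15 = F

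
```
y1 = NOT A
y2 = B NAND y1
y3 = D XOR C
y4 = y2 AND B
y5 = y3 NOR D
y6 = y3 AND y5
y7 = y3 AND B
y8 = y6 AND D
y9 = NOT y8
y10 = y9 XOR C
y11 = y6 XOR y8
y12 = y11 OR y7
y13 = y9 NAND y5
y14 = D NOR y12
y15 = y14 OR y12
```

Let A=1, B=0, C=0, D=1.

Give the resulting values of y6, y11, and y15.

y6 = 0  y11 = 0  y15 = 0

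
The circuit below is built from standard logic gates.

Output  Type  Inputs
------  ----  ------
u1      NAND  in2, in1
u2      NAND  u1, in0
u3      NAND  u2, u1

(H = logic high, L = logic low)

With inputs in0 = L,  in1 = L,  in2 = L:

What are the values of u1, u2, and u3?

u1 = in2 NAND in1 = L NAND L = H
u2 = u1 NAND in0 = H NAND L = H
u3 = u2 NAND u1 = H NAND H = L

u1 = H  u2 = H  u3 = L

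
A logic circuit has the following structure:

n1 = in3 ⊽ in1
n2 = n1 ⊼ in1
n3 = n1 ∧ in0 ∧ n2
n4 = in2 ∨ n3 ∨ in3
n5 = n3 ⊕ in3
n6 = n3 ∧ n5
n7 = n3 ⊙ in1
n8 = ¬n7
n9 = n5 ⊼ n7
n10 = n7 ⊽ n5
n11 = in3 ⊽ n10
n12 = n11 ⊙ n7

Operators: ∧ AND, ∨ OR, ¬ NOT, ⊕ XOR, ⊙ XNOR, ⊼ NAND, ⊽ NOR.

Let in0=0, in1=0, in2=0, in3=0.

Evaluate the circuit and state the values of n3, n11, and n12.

n1 = in3 NOR in1 = 0 NOR 0 = 1
n2 = n1 NAND in1 = 1 NAND 0 = 1
n3 = n1 AND in0 AND n2 = 1 AND 0 AND 1 = 0
n5 = n3 XOR in3 = 0 XOR 0 = 0
n7 = n3 XNOR in1 = 0 XNOR 0 = 1
n10 = n7 NOR n5 = 1 NOR 0 = 0
n11 = in3 NOR n10 = 0 NOR 0 = 1
n12 = n11 XNOR n7 = 1 XNOR 1 = 1

n3 = 0  n11 = 1  n12 = 1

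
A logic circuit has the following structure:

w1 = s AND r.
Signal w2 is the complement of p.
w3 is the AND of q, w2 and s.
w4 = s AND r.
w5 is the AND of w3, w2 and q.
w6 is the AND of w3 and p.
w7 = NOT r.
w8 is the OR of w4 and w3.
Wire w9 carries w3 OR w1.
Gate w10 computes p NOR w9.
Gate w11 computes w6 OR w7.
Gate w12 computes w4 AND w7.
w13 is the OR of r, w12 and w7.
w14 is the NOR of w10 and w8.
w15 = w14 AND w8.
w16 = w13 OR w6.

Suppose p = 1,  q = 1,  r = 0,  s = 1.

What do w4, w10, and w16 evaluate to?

w4 = 0, w10 = 0, w16 = 1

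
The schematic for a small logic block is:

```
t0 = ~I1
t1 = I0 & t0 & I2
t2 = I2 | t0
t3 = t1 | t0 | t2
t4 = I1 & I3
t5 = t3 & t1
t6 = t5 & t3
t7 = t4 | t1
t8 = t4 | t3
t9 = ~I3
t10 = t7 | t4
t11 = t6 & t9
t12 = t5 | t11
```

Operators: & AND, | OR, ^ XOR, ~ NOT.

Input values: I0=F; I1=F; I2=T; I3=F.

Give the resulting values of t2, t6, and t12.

t2 = T, t6 = F, t12 = F

t0 = NOT I1 = NOT F = T
t1 = I0 AND t0 AND I2 = F AND T AND T = F
t2 = I2 OR t0 = T OR T = T
t3 = t1 OR t0 OR t2 = F OR T OR T = T
t5 = t3 AND t1 = T AND F = F
t6 = t5 AND t3 = F AND T = F
t9 = NOT I3 = NOT F = T
t11 = t6 AND t9 = F AND T = F
t12 = t5 OR t11 = F OR F = F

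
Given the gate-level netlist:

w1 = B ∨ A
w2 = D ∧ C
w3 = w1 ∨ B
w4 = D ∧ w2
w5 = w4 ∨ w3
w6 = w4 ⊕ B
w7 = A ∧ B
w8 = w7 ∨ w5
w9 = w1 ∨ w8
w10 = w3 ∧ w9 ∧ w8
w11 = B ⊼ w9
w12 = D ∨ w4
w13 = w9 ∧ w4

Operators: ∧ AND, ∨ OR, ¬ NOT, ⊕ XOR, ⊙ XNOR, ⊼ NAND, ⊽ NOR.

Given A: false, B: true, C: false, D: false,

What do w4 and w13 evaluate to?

w4 = false, w13 = false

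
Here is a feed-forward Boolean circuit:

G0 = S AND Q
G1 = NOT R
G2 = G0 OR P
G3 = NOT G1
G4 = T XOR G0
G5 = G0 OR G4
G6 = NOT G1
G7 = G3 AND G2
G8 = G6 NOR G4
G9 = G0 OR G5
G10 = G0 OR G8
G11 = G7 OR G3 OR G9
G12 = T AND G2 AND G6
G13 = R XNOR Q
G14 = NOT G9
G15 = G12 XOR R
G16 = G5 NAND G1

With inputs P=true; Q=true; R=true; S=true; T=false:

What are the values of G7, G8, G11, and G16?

G7 = true, G8 = false, G11 = true, G16 = true

G0 = S AND Q = true AND true = true
G1 = NOT R = NOT true = false
G2 = G0 OR P = true OR true = true
G3 = NOT G1 = NOT false = true
G4 = T XOR G0 = false XOR true = true
G5 = G0 OR G4 = true OR true = true
G6 = NOT G1 = NOT false = true
G7 = G3 AND G2 = true AND true = true
G8 = G6 NOR G4 = true NOR true = false
G9 = G0 OR G5 = true OR true = true
G11 = G7 OR G3 OR G9 = true OR true OR true = true
G16 = G5 NAND G1 = true NAND false = true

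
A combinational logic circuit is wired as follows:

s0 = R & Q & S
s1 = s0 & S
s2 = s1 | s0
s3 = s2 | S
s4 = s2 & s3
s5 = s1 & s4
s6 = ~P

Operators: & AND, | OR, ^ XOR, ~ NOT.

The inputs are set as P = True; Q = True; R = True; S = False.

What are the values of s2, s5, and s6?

s2 = False, s5 = False, s6 = False

s0 = R AND Q AND S = True AND True AND False = False
s1 = s0 AND S = False AND False = False
s2 = s1 OR s0 = False OR False = False
s3 = s2 OR S = False OR False = False
s4 = s2 AND s3 = False AND False = False
s5 = s1 AND s4 = False AND False = False
s6 = NOT P = NOT True = False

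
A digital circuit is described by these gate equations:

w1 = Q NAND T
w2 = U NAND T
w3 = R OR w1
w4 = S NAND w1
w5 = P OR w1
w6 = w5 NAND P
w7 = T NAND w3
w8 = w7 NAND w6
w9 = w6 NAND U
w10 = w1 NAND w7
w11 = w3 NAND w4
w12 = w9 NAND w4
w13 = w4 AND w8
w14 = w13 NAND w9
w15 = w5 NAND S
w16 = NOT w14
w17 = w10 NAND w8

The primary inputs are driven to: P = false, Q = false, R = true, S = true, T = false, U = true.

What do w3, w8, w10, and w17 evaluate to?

w3 = true; w8 = false; w10 = false; w17 = true

w1 = Q NAND T = false NAND false = true
w3 = R OR w1 = true OR true = true
w5 = P OR w1 = false OR true = true
w6 = w5 NAND P = true NAND false = true
w7 = T NAND w3 = false NAND true = true
w8 = w7 NAND w6 = true NAND true = false
w10 = w1 NAND w7 = true NAND true = false
w17 = w10 NAND w8 = false NAND false = true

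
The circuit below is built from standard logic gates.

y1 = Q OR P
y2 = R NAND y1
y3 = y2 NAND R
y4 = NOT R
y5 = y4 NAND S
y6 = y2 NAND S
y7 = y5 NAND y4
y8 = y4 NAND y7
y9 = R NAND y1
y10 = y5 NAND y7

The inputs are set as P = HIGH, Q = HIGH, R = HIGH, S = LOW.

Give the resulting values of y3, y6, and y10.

y3 = HIGH, y6 = HIGH, y10 = LOW

y1 = Q OR P = HIGH OR HIGH = HIGH
y2 = R NAND y1 = HIGH NAND HIGH = LOW
y3 = y2 NAND R = LOW NAND HIGH = HIGH
y4 = NOT R = NOT HIGH = LOW
y5 = y4 NAND S = LOW NAND LOW = HIGH
y6 = y2 NAND S = LOW NAND LOW = HIGH
y7 = y5 NAND y4 = HIGH NAND LOW = HIGH
y10 = y5 NAND y7 = HIGH NAND HIGH = LOW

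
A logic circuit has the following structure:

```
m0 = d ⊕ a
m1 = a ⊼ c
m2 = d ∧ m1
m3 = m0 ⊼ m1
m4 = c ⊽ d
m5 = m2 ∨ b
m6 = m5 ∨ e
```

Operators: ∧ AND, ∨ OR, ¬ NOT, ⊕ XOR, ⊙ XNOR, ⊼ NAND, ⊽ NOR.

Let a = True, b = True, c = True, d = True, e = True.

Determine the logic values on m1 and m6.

m1 = False  m6 = True

m1 = a NAND c = True NAND True = False
m2 = d AND m1 = True AND False = False
m5 = m2 OR b = False OR True = True
m6 = m5 OR e = True OR True = True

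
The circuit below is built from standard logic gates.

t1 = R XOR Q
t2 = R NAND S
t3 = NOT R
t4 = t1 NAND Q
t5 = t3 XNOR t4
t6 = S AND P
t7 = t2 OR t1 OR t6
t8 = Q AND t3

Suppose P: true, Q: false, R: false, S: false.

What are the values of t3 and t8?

t3 = NOT R = NOT false = true
t8 = Q AND t3 = false AND true = false

t3 = true, t8 = false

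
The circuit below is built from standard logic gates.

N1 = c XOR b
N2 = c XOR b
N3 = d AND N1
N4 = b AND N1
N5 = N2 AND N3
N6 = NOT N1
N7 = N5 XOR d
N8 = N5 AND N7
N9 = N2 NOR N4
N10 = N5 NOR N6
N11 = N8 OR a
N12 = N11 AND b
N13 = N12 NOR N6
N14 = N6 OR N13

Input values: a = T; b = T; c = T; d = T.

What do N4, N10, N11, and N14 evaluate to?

N1 = c XOR b = T XOR T = F
N2 = c XOR b = T XOR T = F
N3 = d AND N1 = T AND F = F
N4 = b AND N1 = T AND F = F
N5 = N2 AND N3 = F AND F = F
N6 = NOT N1 = NOT F = T
N7 = N5 XOR d = F XOR T = T
N8 = N5 AND N7 = F AND T = F
N10 = N5 NOR N6 = F NOR T = F
N11 = N8 OR a = F OR T = T
N12 = N11 AND b = T AND T = T
N13 = N12 NOR N6 = T NOR T = F
N14 = N6 OR N13 = T OR F = T

N4 = F; N10 = F; N11 = T; N14 = T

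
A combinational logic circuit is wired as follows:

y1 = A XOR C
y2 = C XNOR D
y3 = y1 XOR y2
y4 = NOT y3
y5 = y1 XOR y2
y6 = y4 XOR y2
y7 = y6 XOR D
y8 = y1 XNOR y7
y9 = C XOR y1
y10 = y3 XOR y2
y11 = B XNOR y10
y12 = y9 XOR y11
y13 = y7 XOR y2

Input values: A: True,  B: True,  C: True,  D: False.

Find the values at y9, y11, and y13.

y9 = True, y11 = False, y13 = True

y1 = A XOR C = True XOR True = False
y2 = C XNOR D = True XNOR False = False
y3 = y1 XOR y2 = False XOR False = False
y4 = NOT y3 = NOT False = True
y6 = y4 XOR y2 = True XOR False = True
y7 = y6 XOR D = True XOR False = True
y9 = C XOR y1 = True XOR False = True
y10 = y3 XOR y2 = False XOR False = False
y11 = B XNOR y10 = True XNOR False = False
y13 = y7 XOR y2 = True XOR False = True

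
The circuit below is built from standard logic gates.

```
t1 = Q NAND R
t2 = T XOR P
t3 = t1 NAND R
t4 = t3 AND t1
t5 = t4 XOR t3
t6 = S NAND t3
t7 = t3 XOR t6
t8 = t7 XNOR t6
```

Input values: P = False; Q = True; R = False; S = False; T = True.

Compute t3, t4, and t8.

t3 = True  t4 = True  t8 = False

t1 = Q NAND R = True NAND False = True
t3 = t1 NAND R = True NAND False = True
t4 = t3 AND t1 = True AND True = True
t6 = S NAND t3 = False NAND True = True
t7 = t3 XOR t6 = True XOR True = False
t8 = t7 XNOR t6 = False XNOR True = False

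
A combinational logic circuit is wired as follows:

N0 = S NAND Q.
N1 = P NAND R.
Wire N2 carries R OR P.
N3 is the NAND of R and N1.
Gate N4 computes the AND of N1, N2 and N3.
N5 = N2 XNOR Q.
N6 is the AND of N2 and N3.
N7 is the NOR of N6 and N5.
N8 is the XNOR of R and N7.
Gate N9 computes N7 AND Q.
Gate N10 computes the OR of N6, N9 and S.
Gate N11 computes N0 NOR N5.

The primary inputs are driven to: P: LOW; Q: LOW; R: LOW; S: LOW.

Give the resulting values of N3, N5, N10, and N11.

N3 = HIGH; N5 = HIGH; N10 = LOW; N11 = LOW

N0 = S NAND Q = LOW NAND LOW = HIGH
N1 = P NAND R = LOW NAND LOW = HIGH
N2 = R OR P = LOW OR LOW = LOW
N3 = R NAND N1 = LOW NAND HIGH = HIGH
N5 = N2 XNOR Q = LOW XNOR LOW = HIGH
N6 = N2 AND N3 = LOW AND HIGH = LOW
N7 = N6 NOR N5 = LOW NOR HIGH = LOW
N9 = N7 AND Q = LOW AND LOW = LOW
N10 = N6 OR N9 OR S = LOW OR LOW OR LOW = LOW
N11 = N0 NOR N5 = HIGH NOR HIGH = LOW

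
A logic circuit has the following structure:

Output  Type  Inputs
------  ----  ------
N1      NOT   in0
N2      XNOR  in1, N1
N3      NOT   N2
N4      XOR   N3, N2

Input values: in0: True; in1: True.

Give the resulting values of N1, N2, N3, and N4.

N1 = False; N2 = False; N3 = True; N4 = True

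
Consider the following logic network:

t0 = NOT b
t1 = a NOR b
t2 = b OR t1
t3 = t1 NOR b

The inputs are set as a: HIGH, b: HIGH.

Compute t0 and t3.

t0 = NOT b = NOT HIGH = LOW
t1 = a NOR b = HIGH NOR HIGH = LOW
t3 = t1 NOR b = LOW NOR HIGH = LOW

t0 = LOW  t3 = LOW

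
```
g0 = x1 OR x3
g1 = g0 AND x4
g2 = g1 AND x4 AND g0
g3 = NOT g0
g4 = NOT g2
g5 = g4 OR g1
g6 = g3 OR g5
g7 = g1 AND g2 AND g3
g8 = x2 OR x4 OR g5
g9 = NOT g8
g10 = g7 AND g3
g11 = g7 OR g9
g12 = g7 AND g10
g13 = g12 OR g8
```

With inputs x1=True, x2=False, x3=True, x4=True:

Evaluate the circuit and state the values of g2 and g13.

g2 = True, g13 = True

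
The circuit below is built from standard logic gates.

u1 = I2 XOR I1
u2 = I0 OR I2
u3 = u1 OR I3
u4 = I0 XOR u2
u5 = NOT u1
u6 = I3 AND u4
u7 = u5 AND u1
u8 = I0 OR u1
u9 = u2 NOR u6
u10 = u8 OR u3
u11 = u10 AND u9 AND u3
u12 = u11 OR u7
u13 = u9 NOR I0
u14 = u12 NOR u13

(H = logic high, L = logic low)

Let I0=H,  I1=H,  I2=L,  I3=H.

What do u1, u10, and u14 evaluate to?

u1 = H, u10 = H, u14 = H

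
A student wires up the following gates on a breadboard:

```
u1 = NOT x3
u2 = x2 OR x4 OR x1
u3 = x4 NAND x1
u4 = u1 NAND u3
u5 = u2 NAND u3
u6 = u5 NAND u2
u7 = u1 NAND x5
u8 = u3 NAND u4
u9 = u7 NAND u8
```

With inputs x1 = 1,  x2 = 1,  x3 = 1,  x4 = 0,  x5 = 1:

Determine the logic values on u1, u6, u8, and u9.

u1 = 0, u6 = 1, u8 = 0, u9 = 1

u1 = NOT x3 = NOT 1 = 0
u2 = x2 OR x4 OR x1 = 1 OR 0 OR 1 = 1
u3 = x4 NAND x1 = 0 NAND 1 = 1
u4 = u1 NAND u3 = 0 NAND 1 = 1
u5 = u2 NAND u3 = 1 NAND 1 = 0
u6 = u5 NAND u2 = 0 NAND 1 = 1
u7 = u1 NAND x5 = 0 NAND 1 = 1
u8 = u3 NAND u4 = 1 NAND 1 = 0
u9 = u7 NAND u8 = 1 NAND 0 = 1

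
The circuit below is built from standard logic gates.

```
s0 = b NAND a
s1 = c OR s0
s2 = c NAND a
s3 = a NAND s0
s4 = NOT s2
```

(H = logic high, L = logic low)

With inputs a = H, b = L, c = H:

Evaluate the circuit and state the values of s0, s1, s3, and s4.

s0 = b NAND a = L NAND H = H
s1 = c OR s0 = H OR H = H
s2 = c NAND a = H NAND H = L
s3 = a NAND s0 = H NAND H = L
s4 = NOT s2 = NOT L = H

s0 = H, s1 = H, s3 = L, s4 = H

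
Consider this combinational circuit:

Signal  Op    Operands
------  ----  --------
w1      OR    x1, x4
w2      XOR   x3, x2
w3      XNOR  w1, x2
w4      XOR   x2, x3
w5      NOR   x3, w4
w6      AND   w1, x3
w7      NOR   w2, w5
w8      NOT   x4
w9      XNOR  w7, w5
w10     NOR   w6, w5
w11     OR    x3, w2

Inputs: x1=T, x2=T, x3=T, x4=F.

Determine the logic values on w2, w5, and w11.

w2 = F, w5 = F, w11 = T

w2 = x3 XOR x2 = T XOR T = F
w4 = x2 XOR x3 = T XOR T = F
w5 = x3 NOR w4 = T NOR F = F
w11 = x3 OR w2 = T OR F = T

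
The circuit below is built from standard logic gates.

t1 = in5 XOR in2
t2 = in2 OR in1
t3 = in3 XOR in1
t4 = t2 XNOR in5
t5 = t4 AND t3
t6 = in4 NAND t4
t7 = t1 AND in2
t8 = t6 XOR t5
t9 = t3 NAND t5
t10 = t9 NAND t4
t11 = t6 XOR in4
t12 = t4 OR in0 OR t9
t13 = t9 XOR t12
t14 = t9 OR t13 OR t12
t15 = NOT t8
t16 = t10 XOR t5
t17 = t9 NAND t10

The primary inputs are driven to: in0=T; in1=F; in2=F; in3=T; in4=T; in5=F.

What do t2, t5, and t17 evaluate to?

t2 = F, t5 = T, t17 = T

t2 = in2 OR in1 = F OR F = F
t3 = in3 XOR in1 = T XOR F = T
t4 = t2 XNOR in5 = F XNOR F = T
t5 = t4 AND t3 = T AND T = T
t9 = t3 NAND t5 = T NAND T = F
t10 = t9 NAND t4 = F NAND T = T
t17 = t9 NAND t10 = F NAND T = T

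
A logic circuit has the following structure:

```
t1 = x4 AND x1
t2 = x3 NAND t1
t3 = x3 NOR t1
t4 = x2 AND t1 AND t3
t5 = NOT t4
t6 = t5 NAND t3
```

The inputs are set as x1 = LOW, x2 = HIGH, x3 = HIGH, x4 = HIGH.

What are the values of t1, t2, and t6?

t1 = LOW  t2 = HIGH  t6 = HIGH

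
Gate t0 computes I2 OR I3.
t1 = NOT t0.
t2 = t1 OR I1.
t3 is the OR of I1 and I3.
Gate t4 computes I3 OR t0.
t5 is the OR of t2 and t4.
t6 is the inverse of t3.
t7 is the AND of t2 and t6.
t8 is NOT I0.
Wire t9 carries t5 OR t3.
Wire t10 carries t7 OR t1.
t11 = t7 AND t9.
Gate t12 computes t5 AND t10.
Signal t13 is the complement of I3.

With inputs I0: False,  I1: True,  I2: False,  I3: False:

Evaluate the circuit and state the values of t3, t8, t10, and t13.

t0 = I2 OR I3 = False OR False = False
t1 = NOT t0 = NOT False = True
t2 = t1 OR I1 = True OR True = True
t3 = I1 OR I3 = True OR False = True
t6 = NOT t3 = NOT True = False
t7 = t2 AND t6 = True AND False = False
t8 = NOT I0 = NOT False = True
t10 = t7 OR t1 = False OR True = True
t13 = NOT I3 = NOT False = True

t3 = True; t8 = True; t10 = True; t13 = True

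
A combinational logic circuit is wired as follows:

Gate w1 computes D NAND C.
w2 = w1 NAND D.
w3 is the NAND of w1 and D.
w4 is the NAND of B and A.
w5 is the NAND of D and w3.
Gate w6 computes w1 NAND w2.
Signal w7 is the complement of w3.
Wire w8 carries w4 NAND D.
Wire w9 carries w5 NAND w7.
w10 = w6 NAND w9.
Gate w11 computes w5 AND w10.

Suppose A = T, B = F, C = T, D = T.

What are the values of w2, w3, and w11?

w1 = D NAND C = T NAND T = F
w2 = w1 NAND D = F NAND T = T
w3 = w1 NAND D = F NAND T = T
w5 = D NAND w3 = T NAND T = F
w6 = w1 NAND w2 = F NAND T = T
w7 = NOT w3 = NOT T = F
w9 = w5 NAND w7 = F NAND F = T
w10 = w6 NAND w9 = T NAND T = F
w11 = w5 AND w10 = F AND F = F

w2 = T; w3 = T; w11 = F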